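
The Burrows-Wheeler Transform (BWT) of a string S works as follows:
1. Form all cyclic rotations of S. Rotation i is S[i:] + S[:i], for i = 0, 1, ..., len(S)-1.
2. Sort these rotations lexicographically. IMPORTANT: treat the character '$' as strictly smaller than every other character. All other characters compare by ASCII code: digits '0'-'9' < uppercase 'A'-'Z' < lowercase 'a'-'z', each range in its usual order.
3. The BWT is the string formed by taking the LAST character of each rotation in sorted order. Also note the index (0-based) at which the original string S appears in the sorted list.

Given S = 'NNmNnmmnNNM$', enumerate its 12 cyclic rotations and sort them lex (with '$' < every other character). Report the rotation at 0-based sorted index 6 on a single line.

All 12 rotations (rotation i = S[i:]+S[:i]):
  rot[0] = NNmNnmmnNNM$
  rot[1] = NmNnmmnNNM$N
  rot[2] = mNnmmnNNM$NN
  rot[3] = NnmmnNNM$NNm
  rot[4] = nmmnNNM$NNmN
  rot[5] = mmnNNM$NNmNn
  rot[6] = mnNNM$NNmNnm
  rot[7] = nNNM$NNmNnmm
  rot[8] = NNM$NNmNnmmn
  rot[9] = NM$NNmNnmmnN
  rot[10] = M$NNmNnmmnNN
  rot[11] = $NNmNnmmnNNM
Sorted (with $ < everything):
  sorted[0] = $NNmNnmmnNNM
  sorted[1] = M$NNmNnmmnNN
  sorted[2] = NM$NNmNnmmnN
  sorted[3] = NNM$NNmNnmmn
  sorted[4] = NNmNnmmnNNM$
  sorted[5] = NmNnmmnNNM$N
  sorted[6] = NnmmnNNM$NNm
  sorted[7] = mNnmmnNNM$NN
  sorted[8] = mmnNNM$NNmNn
  sorted[9] = mnNNM$NNmNnm
  sorted[10] = nNNM$NNmNnmm
  sorted[11] = nmmnNNM$NNmN
sorted[6] = NnmmnNNM$NNm

Answer: NnmmnNNM$NNm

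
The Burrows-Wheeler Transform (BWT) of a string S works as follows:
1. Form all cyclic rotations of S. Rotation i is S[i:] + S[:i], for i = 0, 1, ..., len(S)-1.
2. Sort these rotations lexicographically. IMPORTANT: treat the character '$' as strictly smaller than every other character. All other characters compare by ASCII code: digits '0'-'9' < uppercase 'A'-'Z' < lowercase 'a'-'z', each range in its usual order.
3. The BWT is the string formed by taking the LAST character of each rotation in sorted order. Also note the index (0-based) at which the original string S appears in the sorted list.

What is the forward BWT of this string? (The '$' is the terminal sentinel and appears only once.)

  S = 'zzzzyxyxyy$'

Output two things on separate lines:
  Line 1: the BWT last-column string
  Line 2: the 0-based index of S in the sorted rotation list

All 11 rotations (rotation i = S[i:]+S[:i]):
  rot[0] = zzzzyxyxyy$
  rot[1] = zzzyxyxyy$z
  rot[2] = zzyxyxyy$zz
  rot[3] = zyxyxyy$zzz
  rot[4] = yxyxyy$zzzz
  rot[5] = xyxyy$zzzzy
  rot[6] = yxyy$zzzzyx
  rot[7] = xyy$zzzzyxy
  rot[8] = yy$zzzzyxyx
  rot[9] = y$zzzzyxyxy
  rot[10] = $zzzzyxyxyy
Sorted (with $ < everything):
  sorted[0] = $zzzzyxyxyy  (last char: 'y')
  sorted[1] = xyxyy$zzzzy  (last char: 'y')
  sorted[2] = xyy$zzzzyxy  (last char: 'y')
  sorted[3] = y$zzzzyxyxy  (last char: 'y')
  sorted[4] = yxyxyy$zzzz  (last char: 'z')
  sorted[5] = yxyy$zzzzyx  (last char: 'x')
  sorted[6] = yy$zzzzyxyx  (last char: 'x')
  sorted[7] = zyxyxyy$zzz  (last char: 'z')
  sorted[8] = zzyxyxyy$zz  (last char: 'z')
  sorted[9] = zzzyxyxyy$z  (last char: 'z')
  sorted[10] = zzzzyxyxyy$  (last char: '$')
Last column: yyyyzxxzzz$
Original string S is at sorted index 10

Answer: yyyyzxxzzz$
10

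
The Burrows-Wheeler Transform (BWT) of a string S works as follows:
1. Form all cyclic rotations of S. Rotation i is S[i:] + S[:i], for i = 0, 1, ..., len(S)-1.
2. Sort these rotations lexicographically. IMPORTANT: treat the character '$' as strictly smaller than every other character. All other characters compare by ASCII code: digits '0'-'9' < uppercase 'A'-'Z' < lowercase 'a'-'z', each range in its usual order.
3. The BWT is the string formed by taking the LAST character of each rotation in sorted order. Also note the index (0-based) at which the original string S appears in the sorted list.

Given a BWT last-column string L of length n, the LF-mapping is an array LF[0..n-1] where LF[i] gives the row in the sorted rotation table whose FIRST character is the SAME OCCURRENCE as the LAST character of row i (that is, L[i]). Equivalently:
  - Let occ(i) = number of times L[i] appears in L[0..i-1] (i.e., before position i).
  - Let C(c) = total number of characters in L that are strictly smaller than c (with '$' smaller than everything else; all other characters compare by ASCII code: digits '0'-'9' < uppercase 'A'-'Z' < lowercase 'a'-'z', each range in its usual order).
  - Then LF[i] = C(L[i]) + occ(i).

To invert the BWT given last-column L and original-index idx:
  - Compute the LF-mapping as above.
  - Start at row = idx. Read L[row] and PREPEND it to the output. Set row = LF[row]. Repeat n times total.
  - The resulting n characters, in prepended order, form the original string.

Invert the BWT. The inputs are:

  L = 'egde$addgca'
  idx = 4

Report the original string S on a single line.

LF mapping: 7 9 4 8 0 1 5 6 10 3 2
Walk LF starting at row 4, prepending L[row]:
  step 1: row=4, L[4]='$', prepend. Next row=LF[4]=0
  step 2: row=0, L[0]='e', prepend. Next row=LF[0]=7
  step 3: row=7, L[7]='d', prepend. Next row=LF[7]=6
  step 4: row=6, L[6]='d', prepend. Next row=LF[6]=5
  step 5: row=5, L[5]='a', prepend. Next row=LF[5]=1
  step 6: row=1, L[1]='g', prepend. Next row=LF[1]=9
  step 7: row=9, L[9]='c', prepend. Next row=LF[9]=3
  step 8: row=3, L[3]='e', prepend. Next row=LF[3]=8
  step 9: row=8, L[8]='g', prepend. Next row=LF[8]=10
  step 10: row=10, L[10]='a', prepend. Next row=LF[10]=2
  step 11: row=2, L[2]='d', prepend. Next row=LF[2]=4
Reversed output: dagecgadde$

Answer: dagecgadde$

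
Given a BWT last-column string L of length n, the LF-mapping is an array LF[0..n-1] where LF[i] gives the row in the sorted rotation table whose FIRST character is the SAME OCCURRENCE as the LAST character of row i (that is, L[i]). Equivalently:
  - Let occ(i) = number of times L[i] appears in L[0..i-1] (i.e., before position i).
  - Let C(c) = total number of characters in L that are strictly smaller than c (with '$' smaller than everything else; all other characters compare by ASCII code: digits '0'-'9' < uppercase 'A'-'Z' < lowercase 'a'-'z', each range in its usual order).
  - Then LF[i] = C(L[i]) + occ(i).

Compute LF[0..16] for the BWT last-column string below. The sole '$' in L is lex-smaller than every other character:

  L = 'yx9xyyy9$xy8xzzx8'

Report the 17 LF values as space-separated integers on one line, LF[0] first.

Answer: 10 5 3 6 11 12 13 4 0 7 14 1 8 15 16 9 2

Derivation:
Char counts: '$':1, '8':2, '9':2, 'x':5, 'y':5, 'z':2
C (first-col start): C('$')=0, C('8')=1, C('9')=3, C('x')=5, C('y')=10, C('z')=15
L[0]='y': occ=0, LF[0]=C('y')+0=10+0=10
L[1]='x': occ=0, LF[1]=C('x')+0=5+0=5
L[2]='9': occ=0, LF[2]=C('9')+0=3+0=3
L[3]='x': occ=1, LF[3]=C('x')+1=5+1=6
L[4]='y': occ=1, LF[4]=C('y')+1=10+1=11
L[5]='y': occ=2, LF[5]=C('y')+2=10+2=12
L[6]='y': occ=3, LF[6]=C('y')+3=10+3=13
L[7]='9': occ=1, LF[7]=C('9')+1=3+1=4
L[8]='$': occ=0, LF[8]=C('$')+0=0+0=0
L[9]='x': occ=2, LF[9]=C('x')+2=5+2=7
L[10]='y': occ=4, LF[10]=C('y')+4=10+4=14
L[11]='8': occ=0, LF[11]=C('8')+0=1+0=1
L[12]='x': occ=3, LF[12]=C('x')+3=5+3=8
L[13]='z': occ=0, LF[13]=C('z')+0=15+0=15
L[14]='z': occ=1, LF[14]=C('z')+1=15+1=16
L[15]='x': occ=4, LF[15]=C('x')+4=5+4=9
L[16]='8': occ=1, LF[16]=C('8')+1=1+1=2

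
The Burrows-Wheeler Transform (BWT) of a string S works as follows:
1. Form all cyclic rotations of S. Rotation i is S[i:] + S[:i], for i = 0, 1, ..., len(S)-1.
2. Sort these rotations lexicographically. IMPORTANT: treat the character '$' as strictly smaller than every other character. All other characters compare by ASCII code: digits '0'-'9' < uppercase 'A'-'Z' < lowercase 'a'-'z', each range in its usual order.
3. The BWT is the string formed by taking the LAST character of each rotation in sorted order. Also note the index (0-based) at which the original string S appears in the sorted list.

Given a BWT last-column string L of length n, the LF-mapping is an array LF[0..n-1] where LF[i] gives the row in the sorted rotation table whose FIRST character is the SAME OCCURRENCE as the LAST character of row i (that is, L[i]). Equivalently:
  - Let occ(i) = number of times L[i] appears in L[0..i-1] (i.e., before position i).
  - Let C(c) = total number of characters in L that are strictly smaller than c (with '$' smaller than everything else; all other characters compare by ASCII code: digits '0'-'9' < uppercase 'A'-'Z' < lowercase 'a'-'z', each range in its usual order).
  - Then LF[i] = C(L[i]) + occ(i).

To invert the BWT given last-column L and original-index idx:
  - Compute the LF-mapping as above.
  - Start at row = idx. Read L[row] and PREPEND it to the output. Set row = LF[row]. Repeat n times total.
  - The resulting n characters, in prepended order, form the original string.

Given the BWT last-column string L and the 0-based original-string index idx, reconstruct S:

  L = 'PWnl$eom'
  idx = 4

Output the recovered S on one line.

Answer: lemonWP$

Derivation:
LF mapping: 1 2 6 4 0 3 7 5
Walk LF starting at row 4, prepending L[row]:
  step 1: row=4, L[4]='$', prepend. Next row=LF[4]=0
  step 2: row=0, L[0]='P', prepend. Next row=LF[0]=1
  step 3: row=1, L[1]='W', prepend. Next row=LF[1]=2
  step 4: row=2, L[2]='n', prepend. Next row=LF[2]=6
  step 5: row=6, L[6]='o', prepend. Next row=LF[6]=7
  step 6: row=7, L[7]='m', prepend. Next row=LF[7]=5
  step 7: row=5, L[5]='e', prepend. Next row=LF[5]=3
  step 8: row=3, L[3]='l', prepend. Next row=LF[3]=4
Reversed output: lemonWP$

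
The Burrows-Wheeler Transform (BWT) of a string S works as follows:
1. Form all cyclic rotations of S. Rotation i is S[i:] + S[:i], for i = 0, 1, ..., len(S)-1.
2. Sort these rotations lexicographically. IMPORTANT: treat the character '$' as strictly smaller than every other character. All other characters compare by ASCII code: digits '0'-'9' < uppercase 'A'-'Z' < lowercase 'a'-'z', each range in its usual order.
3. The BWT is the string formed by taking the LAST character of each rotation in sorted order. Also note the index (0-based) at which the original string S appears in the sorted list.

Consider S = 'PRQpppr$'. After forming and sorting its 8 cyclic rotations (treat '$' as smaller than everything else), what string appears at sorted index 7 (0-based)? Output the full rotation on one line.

Answer: r$PRQppp

Derivation:
All 8 rotations (rotation i = S[i:]+S[:i]):
  rot[0] = PRQpppr$
  rot[1] = RQpppr$P
  rot[2] = Qpppr$PR
  rot[3] = pppr$PRQ
  rot[4] = ppr$PRQp
  rot[5] = pr$PRQpp
  rot[6] = r$PRQppp
  rot[7] = $PRQpppr
Sorted (with $ < everything):
  sorted[0] = $PRQpppr
  sorted[1] = PRQpppr$
  sorted[2] = Qpppr$PR
  sorted[3] = RQpppr$P
  sorted[4] = pppr$PRQ
  sorted[5] = ppr$PRQp
  sorted[6] = pr$PRQpp
  sorted[7] = r$PRQppp
sorted[7] = r$PRQppp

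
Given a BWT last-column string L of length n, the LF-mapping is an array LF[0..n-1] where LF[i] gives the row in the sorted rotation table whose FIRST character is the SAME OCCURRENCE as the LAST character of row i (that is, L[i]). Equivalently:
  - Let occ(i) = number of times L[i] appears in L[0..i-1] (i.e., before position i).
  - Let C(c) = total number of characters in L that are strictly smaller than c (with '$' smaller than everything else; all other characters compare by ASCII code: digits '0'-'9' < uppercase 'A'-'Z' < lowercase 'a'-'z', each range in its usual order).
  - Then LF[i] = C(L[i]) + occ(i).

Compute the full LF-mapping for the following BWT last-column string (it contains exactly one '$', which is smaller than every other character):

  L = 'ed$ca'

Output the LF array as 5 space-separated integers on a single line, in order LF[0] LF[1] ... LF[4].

Answer: 4 3 0 2 1

Derivation:
Char counts: '$':1, 'a':1, 'c':1, 'd':1, 'e':1
C (first-col start): C('$')=0, C('a')=1, C('c')=2, C('d')=3, C('e')=4
L[0]='e': occ=0, LF[0]=C('e')+0=4+0=4
L[1]='d': occ=0, LF[1]=C('d')+0=3+0=3
L[2]='$': occ=0, LF[2]=C('$')+0=0+0=0
L[3]='c': occ=0, LF[3]=C('c')+0=2+0=2
L[4]='a': occ=0, LF[4]=C('a')+0=1+0=1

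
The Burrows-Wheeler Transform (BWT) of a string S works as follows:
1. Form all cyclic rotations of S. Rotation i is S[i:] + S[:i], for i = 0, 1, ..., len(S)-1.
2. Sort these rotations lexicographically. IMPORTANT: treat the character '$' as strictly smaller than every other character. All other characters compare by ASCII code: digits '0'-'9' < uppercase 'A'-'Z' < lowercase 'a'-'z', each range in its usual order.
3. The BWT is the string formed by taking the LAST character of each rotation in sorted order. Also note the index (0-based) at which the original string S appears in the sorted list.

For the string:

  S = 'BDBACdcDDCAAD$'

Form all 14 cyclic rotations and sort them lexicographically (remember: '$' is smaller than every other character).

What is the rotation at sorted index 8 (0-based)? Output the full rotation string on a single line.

All 14 rotations (rotation i = S[i:]+S[:i]):
  rot[0] = BDBACdcDDCAAD$
  rot[1] = DBACdcDDCAAD$B
  rot[2] = BACdcDDCAAD$BD
  rot[3] = ACdcDDCAAD$BDB
  rot[4] = CdcDDCAAD$BDBA
  rot[5] = dcDDCAAD$BDBAC
  rot[6] = cDDCAAD$BDBACd
  rot[7] = DDCAAD$BDBACdc
  rot[8] = DCAAD$BDBACdcD
  rot[9] = CAAD$BDBACdcDD
  rot[10] = AAD$BDBACdcDDC
  rot[11] = AD$BDBACdcDDCA
  rot[12] = D$BDBACdcDDCAA
  rot[13] = $BDBACdcDDCAAD
Sorted (with $ < everything):
  sorted[0] = $BDBACdcDDCAAD
  sorted[1] = AAD$BDBACdcDDC
  sorted[2] = ACdcDDCAAD$BDB
  sorted[3] = AD$BDBACdcDDCA
  sorted[4] = BACdcDDCAAD$BD
  sorted[5] = BDBACdcDDCAAD$
  sorted[6] = CAAD$BDBACdcDD
  sorted[7] = CdcDDCAAD$BDBA
  sorted[8] = D$BDBACdcDDCAA
  sorted[9] = DBACdcDDCAAD$B
  sorted[10] = DCAAD$BDBACdcD
  sorted[11] = DDCAAD$BDBACdc
  sorted[12] = cDDCAAD$BDBACd
  sorted[13] = dcDDCAAD$BDBAC
sorted[8] = D$BDBACdcDDCAA

Answer: D$BDBACdcDDCAA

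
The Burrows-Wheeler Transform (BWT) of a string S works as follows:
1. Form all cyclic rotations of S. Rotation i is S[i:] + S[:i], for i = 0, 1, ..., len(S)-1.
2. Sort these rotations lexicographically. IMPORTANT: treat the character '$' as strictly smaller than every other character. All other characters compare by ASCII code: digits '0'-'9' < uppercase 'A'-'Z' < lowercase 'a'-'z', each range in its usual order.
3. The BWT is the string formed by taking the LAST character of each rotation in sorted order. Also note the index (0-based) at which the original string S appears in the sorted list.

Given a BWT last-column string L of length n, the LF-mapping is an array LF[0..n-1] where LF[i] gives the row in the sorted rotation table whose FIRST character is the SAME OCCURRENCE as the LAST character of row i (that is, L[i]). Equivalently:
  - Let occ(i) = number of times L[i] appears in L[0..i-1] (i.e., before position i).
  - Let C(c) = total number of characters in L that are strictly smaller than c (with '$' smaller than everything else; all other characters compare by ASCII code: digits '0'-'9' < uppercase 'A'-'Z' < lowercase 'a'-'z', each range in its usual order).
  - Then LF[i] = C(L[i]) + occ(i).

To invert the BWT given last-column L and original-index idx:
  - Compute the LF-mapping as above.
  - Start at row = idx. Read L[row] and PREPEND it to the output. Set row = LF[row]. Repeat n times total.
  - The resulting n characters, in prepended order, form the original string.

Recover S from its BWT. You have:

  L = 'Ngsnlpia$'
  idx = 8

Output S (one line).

LF mapping: 1 3 8 6 5 7 4 2 0
Walk LF starting at row 8, prepending L[row]:
  step 1: row=8, L[8]='$', prepend. Next row=LF[8]=0
  step 2: row=0, L[0]='N', prepend. Next row=LF[0]=1
  step 3: row=1, L[1]='g', prepend. Next row=LF[1]=3
  step 4: row=3, L[3]='n', prepend. Next row=LF[3]=6
  step 5: row=6, L[6]='i', prepend. Next row=LF[6]=4
  step 6: row=4, L[4]='l', prepend. Next row=LF[4]=5
  step 7: row=5, L[5]='p', prepend. Next row=LF[5]=7
  step 8: row=7, L[7]='a', prepend. Next row=LF[7]=2
  step 9: row=2, L[2]='s', prepend. Next row=LF[2]=8
Reversed output: saplingN$

Answer: saplingN$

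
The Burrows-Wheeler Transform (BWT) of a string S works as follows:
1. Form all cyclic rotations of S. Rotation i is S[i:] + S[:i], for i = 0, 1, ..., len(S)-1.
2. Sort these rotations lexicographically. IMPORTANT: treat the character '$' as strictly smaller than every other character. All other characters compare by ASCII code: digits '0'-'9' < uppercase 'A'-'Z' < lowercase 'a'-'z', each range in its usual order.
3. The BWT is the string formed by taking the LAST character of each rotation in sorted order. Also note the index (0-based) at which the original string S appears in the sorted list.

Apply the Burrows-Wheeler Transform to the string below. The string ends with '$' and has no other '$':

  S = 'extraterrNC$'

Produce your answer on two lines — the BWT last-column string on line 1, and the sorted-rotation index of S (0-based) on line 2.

Answer: CNrrt$rteaxe
5

Derivation:
All 12 rotations (rotation i = S[i:]+S[:i]):
  rot[0] = extraterrNC$
  rot[1] = xtraterrNC$e
  rot[2] = traterrNC$ex
  rot[3] = raterrNC$ext
  rot[4] = aterrNC$extr
  rot[5] = terrNC$extra
  rot[6] = errNC$extrat
  rot[7] = rrNC$extrate
  rot[8] = rNC$extrater
  rot[9] = NC$extraterr
  rot[10] = C$extraterrN
  rot[11] = $extraterrNC
Sorted (with $ < everything):
  sorted[0] = $extraterrNC  (last char: 'C')
  sorted[1] = C$extraterrN  (last char: 'N')
  sorted[2] = NC$extraterr  (last char: 'r')
  sorted[3] = aterrNC$extr  (last char: 'r')
  sorted[4] = errNC$extrat  (last char: 't')
  sorted[5] = extraterrNC$  (last char: '$')
  sorted[6] = rNC$extrater  (last char: 'r')
  sorted[7] = raterrNC$ext  (last char: 't')
  sorted[8] = rrNC$extrate  (last char: 'e')
  sorted[9] = terrNC$extra  (last char: 'a')
  sorted[10] = traterrNC$ex  (last char: 'x')
  sorted[11] = xtraterrNC$e  (last char: 'e')
Last column: CNrrt$rteaxe
Original string S is at sorted index 5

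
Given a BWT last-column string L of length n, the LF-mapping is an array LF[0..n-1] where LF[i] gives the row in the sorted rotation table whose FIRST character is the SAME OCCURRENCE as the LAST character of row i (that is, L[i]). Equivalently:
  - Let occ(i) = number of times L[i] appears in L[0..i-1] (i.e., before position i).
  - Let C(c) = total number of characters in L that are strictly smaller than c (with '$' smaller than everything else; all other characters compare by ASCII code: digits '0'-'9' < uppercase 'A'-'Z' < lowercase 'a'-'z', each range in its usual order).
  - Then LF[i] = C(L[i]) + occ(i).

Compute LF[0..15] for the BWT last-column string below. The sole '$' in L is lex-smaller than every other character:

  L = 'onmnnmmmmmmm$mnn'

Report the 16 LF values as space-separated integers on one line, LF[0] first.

Char counts: '$':1, 'm':9, 'n':5, 'o':1
C (first-col start): C('$')=0, C('m')=1, C('n')=10, C('o')=15
L[0]='o': occ=0, LF[0]=C('o')+0=15+0=15
L[1]='n': occ=0, LF[1]=C('n')+0=10+0=10
L[2]='m': occ=0, LF[2]=C('m')+0=1+0=1
L[3]='n': occ=1, LF[3]=C('n')+1=10+1=11
L[4]='n': occ=2, LF[4]=C('n')+2=10+2=12
L[5]='m': occ=1, LF[5]=C('m')+1=1+1=2
L[6]='m': occ=2, LF[6]=C('m')+2=1+2=3
L[7]='m': occ=3, LF[7]=C('m')+3=1+3=4
L[8]='m': occ=4, LF[8]=C('m')+4=1+4=5
L[9]='m': occ=5, LF[9]=C('m')+5=1+5=6
L[10]='m': occ=6, LF[10]=C('m')+6=1+6=7
L[11]='m': occ=7, LF[11]=C('m')+7=1+7=8
L[12]='$': occ=0, LF[12]=C('$')+0=0+0=0
L[13]='m': occ=8, LF[13]=C('m')+8=1+8=9
L[14]='n': occ=3, LF[14]=C('n')+3=10+3=13
L[15]='n': occ=4, LF[15]=C('n')+4=10+4=14

Answer: 15 10 1 11 12 2 3 4 5 6 7 8 0 9 13 14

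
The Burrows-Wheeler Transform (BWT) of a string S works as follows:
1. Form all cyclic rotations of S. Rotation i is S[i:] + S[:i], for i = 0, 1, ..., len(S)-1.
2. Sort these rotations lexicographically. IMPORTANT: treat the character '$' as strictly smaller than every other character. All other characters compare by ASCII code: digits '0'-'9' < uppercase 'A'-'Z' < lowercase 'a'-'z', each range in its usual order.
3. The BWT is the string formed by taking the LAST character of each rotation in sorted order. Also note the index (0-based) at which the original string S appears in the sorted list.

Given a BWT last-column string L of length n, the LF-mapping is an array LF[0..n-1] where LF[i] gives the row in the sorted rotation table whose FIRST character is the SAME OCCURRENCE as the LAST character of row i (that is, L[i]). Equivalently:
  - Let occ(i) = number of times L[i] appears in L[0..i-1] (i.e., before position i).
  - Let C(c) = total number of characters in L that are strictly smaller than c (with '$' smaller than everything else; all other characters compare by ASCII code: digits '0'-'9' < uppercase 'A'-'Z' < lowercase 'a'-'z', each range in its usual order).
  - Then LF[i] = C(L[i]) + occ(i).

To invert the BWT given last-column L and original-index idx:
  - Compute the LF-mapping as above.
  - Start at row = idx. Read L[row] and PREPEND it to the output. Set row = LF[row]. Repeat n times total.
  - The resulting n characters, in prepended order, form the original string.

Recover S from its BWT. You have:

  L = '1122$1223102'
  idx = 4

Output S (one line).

Answer: 11221023221$

Derivation:
LF mapping: 2 3 6 7 0 4 8 9 11 5 1 10
Walk LF starting at row 4, prepending L[row]:
  step 1: row=4, L[4]='$', prepend. Next row=LF[4]=0
  step 2: row=0, L[0]='1', prepend. Next row=LF[0]=2
  step 3: row=2, L[2]='2', prepend. Next row=LF[2]=6
  step 4: row=6, L[6]='2', prepend. Next row=LF[6]=8
  step 5: row=8, L[8]='3', prepend. Next row=LF[8]=11
  step 6: row=11, L[11]='2', prepend. Next row=LF[11]=10
  step 7: row=10, L[10]='0', prepend. Next row=LF[10]=1
  step 8: row=1, L[1]='1', prepend. Next row=LF[1]=3
  step 9: row=3, L[3]='2', prepend. Next row=LF[3]=7
  step 10: row=7, L[7]='2', prepend. Next row=LF[7]=9
  step 11: row=9, L[9]='1', prepend. Next row=LF[9]=5
  step 12: row=5, L[5]='1', prepend. Next row=LF[5]=4
Reversed output: 11221023221$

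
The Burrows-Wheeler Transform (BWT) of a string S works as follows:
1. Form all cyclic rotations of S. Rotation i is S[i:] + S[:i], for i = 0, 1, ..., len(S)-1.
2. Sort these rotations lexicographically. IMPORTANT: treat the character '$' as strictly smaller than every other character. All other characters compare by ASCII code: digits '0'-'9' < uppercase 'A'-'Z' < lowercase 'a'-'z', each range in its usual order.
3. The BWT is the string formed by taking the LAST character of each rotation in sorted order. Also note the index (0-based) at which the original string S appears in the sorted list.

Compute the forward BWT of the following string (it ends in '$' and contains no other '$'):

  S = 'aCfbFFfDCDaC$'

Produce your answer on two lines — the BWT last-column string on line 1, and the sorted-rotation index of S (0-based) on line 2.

All 13 rotations (rotation i = S[i:]+S[:i]):
  rot[0] = aCfbFFfDCDaC$
  rot[1] = CfbFFfDCDaC$a
  rot[2] = fbFFfDCDaC$aC
  rot[3] = bFFfDCDaC$aCf
  rot[4] = FFfDCDaC$aCfb
  rot[5] = FfDCDaC$aCfbF
  rot[6] = fDCDaC$aCfbFF
  rot[7] = DCDaC$aCfbFFf
  rot[8] = CDaC$aCfbFFfD
  rot[9] = DaC$aCfbFFfDC
  rot[10] = aC$aCfbFFfDCD
  rot[11] = C$aCfbFFfDCDa
  rot[12] = $aCfbFFfDCDaC
Sorted (with $ < everything):
  sorted[0] = $aCfbFFfDCDaC  (last char: 'C')
  sorted[1] = C$aCfbFFfDCDa  (last char: 'a')
  sorted[2] = CDaC$aCfbFFfD  (last char: 'D')
  sorted[3] = CfbFFfDCDaC$a  (last char: 'a')
  sorted[4] = DCDaC$aCfbFFf  (last char: 'f')
  sorted[5] = DaC$aCfbFFfDC  (last char: 'C')
  sorted[6] = FFfDCDaC$aCfb  (last char: 'b')
  sorted[7] = FfDCDaC$aCfbF  (last char: 'F')
  sorted[8] = aC$aCfbFFfDCD  (last char: 'D')
  sorted[9] = aCfbFFfDCDaC$  (last char: '$')
  sorted[10] = bFFfDCDaC$aCf  (last char: 'f')
  sorted[11] = fDCDaC$aCfbFF  (last char: 'F')
  sorted[12] = fbFFfDCDaC$aC  (last char: 'C')
Last column: CaDafCbFD$fFC
Original string S is at sorted index 9

Answer: CaDafCbFD$fFC
9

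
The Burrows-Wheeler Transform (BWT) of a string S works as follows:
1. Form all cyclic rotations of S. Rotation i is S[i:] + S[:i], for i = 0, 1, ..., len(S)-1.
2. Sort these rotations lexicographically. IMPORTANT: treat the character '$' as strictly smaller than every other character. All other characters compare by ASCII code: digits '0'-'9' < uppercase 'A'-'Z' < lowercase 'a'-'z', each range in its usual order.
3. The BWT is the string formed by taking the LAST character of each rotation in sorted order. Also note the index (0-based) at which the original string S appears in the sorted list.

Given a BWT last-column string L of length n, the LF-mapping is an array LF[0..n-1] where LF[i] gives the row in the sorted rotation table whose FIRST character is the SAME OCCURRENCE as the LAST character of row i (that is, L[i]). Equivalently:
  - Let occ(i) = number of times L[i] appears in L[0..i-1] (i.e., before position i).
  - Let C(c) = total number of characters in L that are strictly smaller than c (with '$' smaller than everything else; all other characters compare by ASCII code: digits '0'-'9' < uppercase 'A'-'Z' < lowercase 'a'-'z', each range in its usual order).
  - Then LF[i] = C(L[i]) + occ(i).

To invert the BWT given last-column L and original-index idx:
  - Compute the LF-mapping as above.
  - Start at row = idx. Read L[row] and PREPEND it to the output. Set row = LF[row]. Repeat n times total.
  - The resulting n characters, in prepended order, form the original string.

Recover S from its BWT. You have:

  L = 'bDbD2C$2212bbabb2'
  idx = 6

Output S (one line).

Answer: 2bbbb22D1D2C2abb$

Derivation:
LF mapping: 11 8 12 9 2 7 0 3 4 1 5 13 14 10 15 16 6
Walk LF starting at row 6, prepending L[row]:
  step 1: row=6, L[6]='$', prepend. Next row=LF[6]=0
  step 2: row=0, L[0]='b', prepend. Next row=LF[0]=11
  step 3: row=11, L[11]='b', prepend. Next row=LF[11]=13
  step 4: row=13, L[13]='a', prepend. Next row=LF[13]=10
  step 5: row=10, L[10]='2', prepend. Next row=LF[10]=5
  step 6: row=5, L[5]='C', prepend. Next row=LF[5]=7
  step 7: row=7, L[7]='2', prepend. Next row=LF[7]=3
  step 8: row=3, L[3]='D', prepend. Next row=LF[3]=9
  step 9: row=9, L[9]='1', prepend. Next row=LF[9]=1
  step 10: row=1, L[1]='D', prepend. Next row=LF[1]=8
  step 11: row=8, L[8]='2', prepend. Next row=LF[8]=4
  step 12: row=4, L[4]='2', prepend. Next row=LF[4]=2
  step 13: row=2, L[2]='b', prepend. Next row=LF[2]=12
  step 14: row=12, L[12]='b', prepend. Next row=LF[12]=14
  step 15: row=14, L[14]='b', prepend. Next row=LF[14]=15
  step 16: row=15, L[15]='b', prepend. Next row=LF[15]=16
  step 17: row=16, L[16]='2', prepend. Next row=LF[16]=6
Reversed output: 2bbbb22D1D2C2abb$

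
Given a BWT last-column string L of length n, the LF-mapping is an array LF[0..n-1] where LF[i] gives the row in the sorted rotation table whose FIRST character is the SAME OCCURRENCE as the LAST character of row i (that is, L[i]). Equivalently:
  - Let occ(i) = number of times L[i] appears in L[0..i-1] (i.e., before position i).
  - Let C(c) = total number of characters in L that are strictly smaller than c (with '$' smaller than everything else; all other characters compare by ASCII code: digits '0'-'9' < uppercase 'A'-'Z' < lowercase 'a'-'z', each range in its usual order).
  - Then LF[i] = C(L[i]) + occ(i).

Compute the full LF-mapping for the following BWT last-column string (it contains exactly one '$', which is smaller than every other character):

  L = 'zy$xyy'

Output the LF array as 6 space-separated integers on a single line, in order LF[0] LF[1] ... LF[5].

Answer: 5 2 0 1 3 4

Derivation:
Char counts: '$':1, 'x':1, 'y':3, 'z':1
C (first-col start): C('$')=0, C('x')=1, C('y')=2, C('z')=5
L[0]='z': occ=0, LF[0]=C('z')+0=5+0=5
L[1]='y': occ=0, LF[1]=C('y')+0=2+0=2
L[2]='$': occ=0, LF[2]=C('$')+0=0+0=0
L[3]='x': occ=0, LF[3]=C('x')+0=1+0=1
L[4]='y': occ=1, LF[4]=C('y')+1=2+1=3
L[5]='y': occ=2, LF[5]=C('y')+2=2+2=4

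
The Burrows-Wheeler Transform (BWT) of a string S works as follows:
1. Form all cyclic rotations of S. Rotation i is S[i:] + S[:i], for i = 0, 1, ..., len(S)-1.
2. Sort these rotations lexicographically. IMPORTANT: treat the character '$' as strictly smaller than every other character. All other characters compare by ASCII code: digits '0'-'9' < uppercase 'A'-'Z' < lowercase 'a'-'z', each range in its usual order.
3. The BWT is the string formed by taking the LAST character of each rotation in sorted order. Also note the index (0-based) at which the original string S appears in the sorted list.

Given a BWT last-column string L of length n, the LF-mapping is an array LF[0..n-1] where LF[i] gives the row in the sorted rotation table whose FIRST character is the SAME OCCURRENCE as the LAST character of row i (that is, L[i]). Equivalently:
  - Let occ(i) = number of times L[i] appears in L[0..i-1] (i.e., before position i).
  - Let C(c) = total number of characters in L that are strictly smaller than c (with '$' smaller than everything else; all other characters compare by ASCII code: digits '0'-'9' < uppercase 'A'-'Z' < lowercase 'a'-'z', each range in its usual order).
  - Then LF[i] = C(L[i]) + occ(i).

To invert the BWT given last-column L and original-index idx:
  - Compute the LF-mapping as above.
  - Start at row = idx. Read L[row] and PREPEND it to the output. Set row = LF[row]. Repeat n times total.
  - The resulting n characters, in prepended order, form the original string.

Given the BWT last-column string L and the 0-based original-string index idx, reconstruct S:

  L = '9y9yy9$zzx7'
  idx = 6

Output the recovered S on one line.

LF mapping: 2 6 3 7 8 4 0 9 10 5 1
Walk LF starting at row 6, prepending L[row]:
  step 1: row=6, L[6]='$', prepend. Next row=LF[6]=0
  step 2: row=0, L[0]='9', prepend. Next row=LF[0]=2
  step 3: row=2, L[2]='9', prepend. Next row=LF[2]=3
  step 4: row=3, L[3]='y', prepend. Next row=LF[3]=7
  step 5: row=7, L[7]='z', prepend. Next row=LF[7]=9
  step 6: row=9, L[9]='x', prepend. Next row=LF[9]=5
  step 7: row=5, L[5]='9', prepend. Next row=LF[5]=4
  step 8: row=4, L[4]='y', prepend. Next row=LF[4]=8
  step 9: row=8, L[8]='z', prepend. Next row=LF[8]=10
  step 10: row=10, L[10]='7', prepend. Next row=LF[10]=1
  step 11: row=1, L[1]='y', prepend. Next row=LF[1]=6
Reversed output: y7zy9xzy99$

Answer: y7zy9xzy99$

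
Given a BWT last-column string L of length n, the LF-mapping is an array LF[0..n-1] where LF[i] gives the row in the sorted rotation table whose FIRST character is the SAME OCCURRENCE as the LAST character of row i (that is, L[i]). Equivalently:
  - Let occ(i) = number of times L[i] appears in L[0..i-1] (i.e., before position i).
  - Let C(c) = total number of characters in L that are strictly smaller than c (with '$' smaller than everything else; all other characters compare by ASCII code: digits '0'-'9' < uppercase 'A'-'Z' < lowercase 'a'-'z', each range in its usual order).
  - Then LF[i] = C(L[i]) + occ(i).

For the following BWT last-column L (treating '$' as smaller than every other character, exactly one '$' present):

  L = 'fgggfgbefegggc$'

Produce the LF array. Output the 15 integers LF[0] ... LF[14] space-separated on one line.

Answer: 5 8 9 10 6 11 1 3 7 4 12 13 14 2 0

Derivation:
Char counts: '$':1, 'b':1, 'c':1, 'e':2, 'f':3, 'g':7
C (first-col start): C('$')=0, C('b')=1, C('c')=2, C('e')=3, C('f')=5, C('g')=8
L[0]='f': occ=0, LF[0]=C('f')+0=5+0=5
L[1]='g': occ=0, LF[1]=C('g')+0=8+0=8
L[2]='g': occ=1, LF[2]=C('g')+1=8+1=9
L[3]='g': occ=2, LF[3]=C('g')+2=8+2=10
L[4]='f': occ=1, LF[4]=C('f')+1=5+1=6
L[5]='g': occ=3, LF[5]=C('g')+3=8+3=11
L[6]='b': occ=0, LF[6]=C('b')+0=1+0=1
L[7]='e': occ=0, LF[7]=C('e')+0=3+0=3
L[8]='f': occ=2, LF[8]=C('f')+2=5+2=7
L[9]='e': occ=1, LF[9]=C('e')+1=3+1=4
L[10]='g': occ=4, LF[10]=C('g')+4=8+4=12
L[11]='g': occ=5, LF[11]=C('g')+5=8+5=13
L[12]='g': occ=6, LF[12]=C('g')+6=8+6=14
L[13]='c': occ=0, LF[13]=C('c')+0=2+0=2
L[14]='$': occ=0, LF[14]=C('$')+0=0+0=0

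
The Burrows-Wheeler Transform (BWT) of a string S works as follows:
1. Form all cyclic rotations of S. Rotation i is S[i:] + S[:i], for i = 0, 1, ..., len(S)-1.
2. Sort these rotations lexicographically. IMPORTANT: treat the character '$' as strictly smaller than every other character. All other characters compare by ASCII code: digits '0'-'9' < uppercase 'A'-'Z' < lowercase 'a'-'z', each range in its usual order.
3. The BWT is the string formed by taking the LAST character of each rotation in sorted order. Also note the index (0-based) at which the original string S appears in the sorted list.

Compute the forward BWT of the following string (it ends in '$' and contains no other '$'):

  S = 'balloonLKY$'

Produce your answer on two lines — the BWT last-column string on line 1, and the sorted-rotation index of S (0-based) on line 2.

Answer: YLnKb$alool
5

Derivation:
All 11 rotations (rotation i = S[i:]+S[:i]):
  rot[0] = balloonLKY$
  rot[1] = alloonLKY$b
  rot[2] = lloonLKY$ba
  rot[3] = loonLKY$bal
  rot[4] = oonLKY$ball
  rot[5] = onLKY$ballo
  rot[6] = nLKY$balloo
  rot[7] = LKY$balloon
  rot[8] = KY$balloonL
  rot[9] = Y$balloonLK
  rot[10] = $balloonLKY
Sorted (with $ < everything):
  sorted[0] = $balloonLKY  (last char: 'Y')
  sorted[1] = KY$balloonL  (last char: 'L')
  sorted[2] = LKY$balloon  (last char: 'n')
  sorted[3] = Y$balloonLK  (last char: 'K')
  sorted[4] = alloonLKY$b  (last char: 'b')
  sorted[5] = balloonLKY$  (last char: '$')
  sorted[6] = lloonLKY$ba  (last char: 'a')
  sorted[7] = loonLKY$bal  (last char: 'l')
  sorted[8] = nLKY$balloo  (last char: 'o')
  sorted[9] = onLKY$ballo  (last char: 'o')
  sorted[10] = oonLKY$ball  (last char: 'l')
Last column: YLnKb$alool
Original string S is at sorted index 5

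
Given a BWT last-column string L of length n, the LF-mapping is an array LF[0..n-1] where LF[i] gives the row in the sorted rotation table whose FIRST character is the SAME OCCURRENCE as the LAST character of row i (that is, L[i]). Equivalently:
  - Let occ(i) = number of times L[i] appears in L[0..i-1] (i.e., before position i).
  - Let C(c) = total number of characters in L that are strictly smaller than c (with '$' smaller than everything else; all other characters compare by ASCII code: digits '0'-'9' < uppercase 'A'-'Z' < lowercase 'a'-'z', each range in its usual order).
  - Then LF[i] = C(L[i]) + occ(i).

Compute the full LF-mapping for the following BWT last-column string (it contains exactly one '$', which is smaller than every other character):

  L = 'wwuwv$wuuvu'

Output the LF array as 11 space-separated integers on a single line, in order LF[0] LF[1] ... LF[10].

Char counts: '$':1, 'u':4, 'v':2, 'w':4
C (first-col start): C('$')=0, C('u')=1, C('v')=5, C('w')=7
L[0]='w': occ=0, LF[0]=C('w')+0=7+0=7
L[1]='w': occ=1, LF[1]=C('w')+1=7+1=8
L[2]='u': occ=0, LF[2]=C('u')+0=1+0=1
L[3]='w': occ=2, LF[3]=C('w')+2=7+2=9
L[4]='v': occ=0, LF[4]=C('v')+0=5+0=5
L[5]='$': occ=0, LF[5]=C('$')+0=0+0=0
L[6]='w': occ=3, LF[6]=C('w')+3=7+3=10
L[7]='u': occ=1, LF[7]=C('u')+1=1+1=2
L[8]='u': occ=2, LF[8]=C('u')+2=1+2=3
L[9]='v': occ=1, LF[9]=C('v')+1=5+1=6
L[10]='u': occ=3, LF[10]=C('u')+3=1+3=4

Answer: 7 8 1 9 5 0 10 2 3 6 4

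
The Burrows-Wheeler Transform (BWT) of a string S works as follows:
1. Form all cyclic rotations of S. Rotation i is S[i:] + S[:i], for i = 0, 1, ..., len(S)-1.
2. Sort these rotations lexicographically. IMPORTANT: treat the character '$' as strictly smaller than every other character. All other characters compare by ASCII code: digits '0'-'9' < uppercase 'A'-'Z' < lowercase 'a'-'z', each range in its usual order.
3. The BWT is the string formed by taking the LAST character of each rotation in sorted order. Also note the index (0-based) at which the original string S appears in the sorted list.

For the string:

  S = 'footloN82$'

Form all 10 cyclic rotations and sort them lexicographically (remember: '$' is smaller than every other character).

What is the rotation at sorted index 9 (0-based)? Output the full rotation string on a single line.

Answer: tloN82$foo

Derivation:
All 10 rotations (rotation i = S[i:]+S[:i]):
  rot[0] = footloN82$
  rot[1] = ootloN82$f
  rot[2] = otloN82$fo
  rot[3] = tloN82$foo
  rot[4] = loN82$foot
  rot[5] = oN82$footl
  rot[6] = N82$footlo
  rot[7] = 82$footloN
  rot[8] = 2$footloN8
  rot[9] = $footloN82
Sorted (with $ < everything):
  sorted[0] = $footloN82
  sorted[1] = 2$footloN8
  sorted[2] = 82$footloN
  sorted[3] = N82$footlo
  sorted[4] = footloN82$
  sorted[5] = loN82$foot
  sorted[6] = oN82$footl
  sorted[7] = ootloN82$f
  sorted[8] = otloN82$fo
  sorted[9] = tloN82$foo
sorted[9] = tloN82$foo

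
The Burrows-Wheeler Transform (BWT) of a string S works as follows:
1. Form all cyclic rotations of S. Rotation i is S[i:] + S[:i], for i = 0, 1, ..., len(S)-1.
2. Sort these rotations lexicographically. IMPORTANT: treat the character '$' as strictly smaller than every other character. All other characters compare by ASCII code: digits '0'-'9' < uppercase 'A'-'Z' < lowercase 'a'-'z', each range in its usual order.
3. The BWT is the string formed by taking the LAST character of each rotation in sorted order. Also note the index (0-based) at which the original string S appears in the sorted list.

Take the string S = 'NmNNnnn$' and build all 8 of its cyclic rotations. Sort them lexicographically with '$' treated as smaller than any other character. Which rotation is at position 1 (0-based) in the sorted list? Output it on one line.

All 8 rotations (rotation i = S[i:]+S[:i]):
  rot[0] = NmNNnnn$
  rot[1] = mNNnnn$N
  rot[2] = NNnnn$Nm
  rot[3] = Nnnn$NmN
  rot[4] = nnn$NmNN
  rot[5] = nn$NmNNn
  rot[6] = n$NmNNnn
  rot[7] = $NmNNnnn
Sorted (with $ < everything):
  sorted[0] = $NmNNnnn
  sorted[1] = NNnnn$Nm
  sorted[2] = NmNNnnn$
  sorted[3] = Nnnn$NmN
  sorted[4] = mNNnnn$N
  sorted[5] = n$NmNNnn
  sorted[6] = nn$NmNNn
  sorted[7] = nnn$NmNN
sorted[1] = NNnnn$Nm

Answer: NNnnn$Nm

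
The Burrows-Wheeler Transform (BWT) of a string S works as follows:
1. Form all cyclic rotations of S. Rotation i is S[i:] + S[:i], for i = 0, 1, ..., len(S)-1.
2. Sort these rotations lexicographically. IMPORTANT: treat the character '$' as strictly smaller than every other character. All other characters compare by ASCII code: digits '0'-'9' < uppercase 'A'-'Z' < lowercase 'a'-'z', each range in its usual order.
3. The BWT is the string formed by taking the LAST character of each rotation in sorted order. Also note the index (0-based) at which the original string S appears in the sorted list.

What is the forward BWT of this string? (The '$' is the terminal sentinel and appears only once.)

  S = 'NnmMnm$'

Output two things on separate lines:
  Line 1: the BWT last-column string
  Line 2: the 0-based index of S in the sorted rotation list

All 7 rotations (rotation i = S[i:]+S[:i]):
  rot[0] = NnmMnm$
  rot[1] = nmMnm$N
  rot[2] = mMnm$Nn
  rot[3] = Mnm$Nnm
  rot[4] = nm$NnmM
  rot[5] = m$NnmMn
  rot[6] = $NnmMnm
Sorted (with $ < everything):
  sorted[0] = $NnmMnm  (last char: 'm')
  sorted[1] = Mnm$Nnm  (last char: 'm')
  sorted[2] = NnmMnm$  (last char: '$')
  sorted[3] = m$NnmMn  (last char: 'n')
  sorted[4] = mMnm$Nn  (last char: 'n')
  sorted[5] = nm$NnmM  (last char: 'M')
  sorted[6] = nmMnm$N  (last char: 'N')
Last column: mm$nnMN
Original string S is at sorted index 2

Answer: mm$nnMN
2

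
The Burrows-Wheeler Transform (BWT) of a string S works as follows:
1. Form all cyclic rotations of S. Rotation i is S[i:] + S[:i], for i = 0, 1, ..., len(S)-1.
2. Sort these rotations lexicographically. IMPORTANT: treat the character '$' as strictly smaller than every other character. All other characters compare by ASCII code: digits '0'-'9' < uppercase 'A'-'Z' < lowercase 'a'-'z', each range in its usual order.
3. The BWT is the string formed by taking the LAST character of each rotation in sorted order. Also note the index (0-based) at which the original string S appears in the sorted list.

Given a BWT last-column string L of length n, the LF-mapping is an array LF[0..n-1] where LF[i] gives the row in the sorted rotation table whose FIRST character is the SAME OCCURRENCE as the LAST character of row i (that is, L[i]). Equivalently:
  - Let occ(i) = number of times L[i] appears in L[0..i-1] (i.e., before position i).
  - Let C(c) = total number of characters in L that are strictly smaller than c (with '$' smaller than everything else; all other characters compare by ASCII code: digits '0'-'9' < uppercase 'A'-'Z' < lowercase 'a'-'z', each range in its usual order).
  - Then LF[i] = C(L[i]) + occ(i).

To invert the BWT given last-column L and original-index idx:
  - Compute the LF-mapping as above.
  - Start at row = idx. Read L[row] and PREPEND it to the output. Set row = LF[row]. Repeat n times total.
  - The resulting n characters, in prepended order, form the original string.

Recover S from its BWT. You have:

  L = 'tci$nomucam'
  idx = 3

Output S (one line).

Answer: communicat$

Derivation:
LF mapping: 9 2 4 0 7 8 5 10 3 1 6
Walk LF starting at row 3, prepending L[row]:
  step 1: row=3, L[3]='$', prepend. Next row=LF[3]=0
  step 2: row=0, L[0]='t', prepend. Next row=LF[0]=9
  step 3: row=9, L[9]='a', prepend. Next row=LF[9]=1
  step 4: row=1, L[1]='c', prepend. Next row=LF[1]=2
  step 5: row=2, L[2]='i', prepend. Next row=LF[2]=4
  step 6: row=4, L[4]='n', prepend. Next row=LF[4]=7
  step 7: row=7, L[7]='u', prepend. Next row=LF[7]=10
  step 8: row=10, L[10]='m', prepend. Next row=LF[10]=6
  step 9: row=6, L[6]='m', prepend. Next row=LF[6]=5
  step 10: row=5, L[5]='o', prepend. Next row=LF[5]=8
  step 11: row=8, L[8]='c', prepend. Next row=LF[8]=3
Reversed output: communicat$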